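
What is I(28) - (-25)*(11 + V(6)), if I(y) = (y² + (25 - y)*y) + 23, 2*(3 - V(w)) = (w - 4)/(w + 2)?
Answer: 8559/8 ≈ 1069.9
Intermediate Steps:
V(w) = 3 - (-4 + w)/(2*(2 + w)) (V(w) = 3 - (w - 4)/(2*(w + 2)) = 3 - (-4 + w)/(2*(2 + w)))
I(y) = 23 + y² + y*(25 - y) (I(y) = (y² + y*(25 - y)) + 23 = 23 + y² + y*(25 - y))
I(28) - (-25)*(11 + V(6)) = (23 + 25*28) - (-25)*(11 + (16 + 5*6)/(2*(2 + 6))) = (23 + 700) - (-25)*(11 + (½)*(16 + 30)/8) = 723 - (-25)*(11 + (½)*(⅛)*46) = 723 - (-25)*(11 + 23/8) = 723 - (-25)*111/8 = 723 - 1*(-2775/8) = 723 + 2775/8 = 8559/8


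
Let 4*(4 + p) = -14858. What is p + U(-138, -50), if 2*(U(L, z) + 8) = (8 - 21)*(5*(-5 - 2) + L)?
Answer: -2602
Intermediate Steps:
U(L, z) = 439/2 - 13*L/2 (U(L, z) = -8 + ((8 - 21)*(5*(-5 - 2) + L))/2 = -8 + (-13*(5*(-7) + L))/2 = -8 + (-13*(-35 + L))/2 = -8 + (455 - 13*L)/2 = -8 + (455/2 - 13*L/2) = 439/2 - 13*L/2)
p = -7437/2 (p = -4 + (¼)*(-14858) = -4 - 7429/2 = -7437/2 ≈ -3718.5)
p + U(-138, -50) = -7437/2 + (439/2 - 13/2*(-138)) = -7437/2 + (439/2 + 897) = -7437/2 + 2233/2 = -2602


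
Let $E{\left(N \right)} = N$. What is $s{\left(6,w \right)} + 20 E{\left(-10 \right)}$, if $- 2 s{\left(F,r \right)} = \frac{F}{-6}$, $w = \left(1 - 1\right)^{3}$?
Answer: $- \frac{399}{2} \approx -199.5$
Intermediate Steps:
$w = 0$ ($w = 0^{3} = 0$)
$s{\left(F,r \right)} = \frac{F}{12}$ ($s{\left(F,r \right)} = - \frac{F \frac{1}{-6}}{2} = - \frac{F \left(- \frac{1}{6}\right)}{2} = - \frac{\left(- \frac{1}{6}\right) F}{2} = \frac{F}{12}$)
$s{\left(6,w \right)} + 20 E{\left(-10 \right)} = \frac{1}{12} \cdot 6 + 20 \left(-10\right) = \frac{1}{2} - 200 = - \frac{399}{2}$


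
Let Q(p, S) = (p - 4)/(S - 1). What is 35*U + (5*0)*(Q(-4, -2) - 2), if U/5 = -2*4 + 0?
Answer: -1400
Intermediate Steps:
U = -40 (U = 5*(-2*4 + 0) = 5*(-8 + 0) = 5*(-8) = -40)
Q(p, S) = (-4 + p)/(-1 + S)
35*U + (5*0)*(Q(-4, -2) - 2) = 35*(-40) + (5*0)*((-4 - 4)/(-1 - 2) - 2) = -1400 + 0*(-8/(-3) - 2) = -1400 + 0*(-⅓*(-8) - 2) = -1400 + 0*(8/3 - 2) = -1400 + 0*(⅔) = -1400 + 0 = -1400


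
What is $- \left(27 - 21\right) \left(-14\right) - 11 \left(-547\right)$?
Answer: $6101$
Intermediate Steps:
$- \left(27 - 21\right) \left(-14\right) - 11 \left(-547\right) = - 6 \left(-14\right) - -6017 = \left(-1\right) \left(-84\right) + 6017 = 84 + 6017 = 6101$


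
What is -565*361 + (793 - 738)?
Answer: -203910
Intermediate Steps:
-565*361 + (793 - 738) = -203965 + 55 = -203910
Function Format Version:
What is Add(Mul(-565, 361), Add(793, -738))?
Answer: -203910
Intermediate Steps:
Add(Mul(-565, 361), Add(793, -738)) = Add(-203965, 55) = -203910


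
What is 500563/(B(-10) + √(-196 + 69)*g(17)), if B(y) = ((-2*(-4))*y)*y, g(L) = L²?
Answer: 400450400/11247167 - 144662707*I*√127/11247167 ≈ 35.605 - 144.95*I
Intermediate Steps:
B(y) = 8*y² (B(y) = (8*y)*y = 8*y²)
500563/(B(-10) + √(-196 + 69)*g(17)) = 500563/(8*(-10)² + √(-196 + 69)*17²) = 500563/(8*100 + √(-127)*289) = 500563/(800 + (I*√127)*289) = 500563/(800 + 289*I*√127)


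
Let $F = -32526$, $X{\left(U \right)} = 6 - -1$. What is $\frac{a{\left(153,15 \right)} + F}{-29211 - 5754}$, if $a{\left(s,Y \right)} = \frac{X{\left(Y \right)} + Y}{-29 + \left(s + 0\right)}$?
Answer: $\frac{2016601}{2167830} \approx 0.93024$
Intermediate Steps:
$X{\left(U \right)} = 7$ ($X{\left(U \right)} = 6 + 1 = 7$)
$a{\left(s,Y \right)} = \frac{7 + Y}{-29 + s}$ ($a{\left(s,Y \right)} = \frac{7 + Y}{-29 + \left(s + 0\right)} = \frac{7 + Y}{-29 + s}$)
$\frac{a{\left(153,15 \right)} + F}{-29211 - 5754} = \frac{\frac{7 + 15}{-29 + 153} - 32526}{-29211 - 5754} = \frac{\frac{1}{124} \cdot 22 - 32526}{-34965} = \left(\frac{1}{124} \cdot 22 - 32526\right) \left(- \frac{1}{34965}\right) = \left(\frac{11}{62} - 32526\right) \left(- \frac{1}{34965}\right) = \left(- \frac{2016601}{62}\right) \left(- \frac{1}{34965}\right) = \frac{2016601}{2167830}$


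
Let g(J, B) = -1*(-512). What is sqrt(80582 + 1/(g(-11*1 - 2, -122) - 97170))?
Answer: sqrt(752859008560390)/96658 ≈ 283.87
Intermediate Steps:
g(J, B) = 512
sqrt(80582 + 1/(g(-11*1 - 2, -122) - 97170)) = sqrt(80582 + 1/(512 - 97170)) = sqrt(80582 + 1/(-96658)) = sqrt(80582 - 1/96658) = sqrt(7788894955/96658) = sqrt(752859008560390)/96658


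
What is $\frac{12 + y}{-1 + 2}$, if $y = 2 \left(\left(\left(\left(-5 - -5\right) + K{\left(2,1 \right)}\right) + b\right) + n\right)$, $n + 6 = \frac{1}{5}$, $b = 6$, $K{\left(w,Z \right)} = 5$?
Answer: $\frac{112}{5} \approx 22.4$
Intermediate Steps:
$n = - \frac{29}{5}$ ($n = -6 + \frac{1}{5} = - \frac{29}{5} \approx -5.8$)
$y = \frac{52}{5}$ ($y = 2 \left(\left(\left(\left(-5 - -5\right) + 5\right) + 6\right) - \frac{29}{5}\right) = 2 \left(\left(\left(\left(-5 + 5\right) + 5\right) + 6\right) - \frac{29}{5}\right) = 2 \left(\left(\left(0 + 5\right) + 6\right) - \frac{29}{5}\right) = 2 \left(\left(5 + 6\right) - \frac{29}{5}\right) = 2 \left(11 - \frac{29}{5}\right) = 2 \cdot \frac{26}{5} = \frac{52}{5} \approx 10.4$)
$\frac{12 + y}{-1 + 2} = \frac{12 + \frac{52}{5}}{-1 + 2} = 1^{-1} \cdot \frac{112}{5} = 1 \cdot \frac{112}{5} = \frac{112}{5}$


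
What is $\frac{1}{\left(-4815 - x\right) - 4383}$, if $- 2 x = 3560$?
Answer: $- \frac{1}{7418} \approx -0.00013481$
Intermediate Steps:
$x = -1780$ ($x = \left(- \frac{1}{2}\right) 3560 = -1780$)
$\frac{1}{\left(-4815 - x\right) - 4383} = \frac{1}{\left(-4815 - -1780\right) - 4383} = \frac{1}{\left(-4815 + 1780\right) - 4383} = \frac{1}{-3035 - 4383} = \frac{1}{-7418} = - \frac{1}{7418}$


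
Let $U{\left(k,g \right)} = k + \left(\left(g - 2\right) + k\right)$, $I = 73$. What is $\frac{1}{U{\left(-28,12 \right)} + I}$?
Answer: $\frac{1}{27} \approx 0.037037$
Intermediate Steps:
$U{\left(k,g \right)} = -2 + g + 2 k$ ($U{\left(k,g \right)} = k + \left(\left(-2 + g\right) + k\right) = k + \left(-2 + g + k\right) = -2 + g + 2 k$)
$\frac{1}{U{\left(-28,12 \right)} + I} = \frac{1}{\left(-2 + 12 + 2 \left(-28\right)\right) + 73} = \frac{1}{\left(-2 + 12 - 56\right) + 73} = \frac{1}{-46 + 73} = \frac{1}{27}$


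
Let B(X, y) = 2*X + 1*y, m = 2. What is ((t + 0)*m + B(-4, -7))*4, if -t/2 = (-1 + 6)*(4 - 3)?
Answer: -140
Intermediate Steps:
t = -10 (t = -2*(-1 + 6)*(4 - 3) = -10 ≈ -10.000)
B(X, y) = y + 2*X (B(X, y) = 2*X + y = y + 2*X)
((t + 0)*m + B(-4, -7))*4 = ((-10 + 0)*2 + (-7 + 2*(-4)))*4 = (-10*2 + (-7 - 8))*4 = (-20 - 15)*4 = -35*4 = -140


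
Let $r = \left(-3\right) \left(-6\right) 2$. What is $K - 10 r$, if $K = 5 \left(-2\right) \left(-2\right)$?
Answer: $-340$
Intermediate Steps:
$K = 20$ ($K = \left(-10\right) \left(-2\right) = 20$)
$r = 36$ ($r = 18 \cdot 2 = 36$)
$K - 10 r = 20 - 360 = -340$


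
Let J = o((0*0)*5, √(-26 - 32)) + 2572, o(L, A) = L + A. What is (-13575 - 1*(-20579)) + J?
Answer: 9576 + I*√58 ≈ 9576.0 + 7.6158*I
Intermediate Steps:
o(L, A) = A + L
J = 2572 + I*√58 (J = (√(-26 - 32) + (0*0)*5) + 2572 = (√(-58) + 0*5) + 2572 = (I*√58 + 0) + 2572 = I*√58 + 2572 = 2572 + I*√58 ≈ 2572.0 + 7.6158*I)
(-13575 - 1*(-20579)) + J = (-13575 - 1*(-20579)) + (2572 + I*√58) = (-13575 + 20579) + (2572 + I*√58) = 7004 + (2572 + I*√58) = 9576 + I*√58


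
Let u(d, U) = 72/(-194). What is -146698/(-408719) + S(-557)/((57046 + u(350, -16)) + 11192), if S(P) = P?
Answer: 948918718049/2705331496950 ≈ 0.35076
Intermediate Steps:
u(d, U) = -36/97 (u(d, U) = 72*(-1/194) = -36/97)
-146698/(-408719) + S(-557)/((57046 + u(350, -16)) + 11192) = -146698/(-408719) - 557/((57046 - 36/97) + 11192) = -146698*(-1/408719) - 557/(5533426/97 + 11192) = 146698/408719 - 557/6619050/97 = 146698/408719 - 557*97/6619050 = 146698/408719 - 54029/6619050 = 948918718049/2705331496950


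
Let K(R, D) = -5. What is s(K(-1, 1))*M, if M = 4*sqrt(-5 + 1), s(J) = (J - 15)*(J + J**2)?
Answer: -3200*I ≈ -3200.0*I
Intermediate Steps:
s(J) = (-15 + J)*(J + J**2)
M = 8*I (M = 4*sqrt(-4) = 4*(2*I) = 8*I ≈ 8.0*I)
s(K(-1, 1))*M = (-5*(-15 + (-5)**2 - 14*(-5)))*(8*I) = (-5*(-15 + 25 + 70))*(8*I) = (-5*80)*(8*I) = -3200*I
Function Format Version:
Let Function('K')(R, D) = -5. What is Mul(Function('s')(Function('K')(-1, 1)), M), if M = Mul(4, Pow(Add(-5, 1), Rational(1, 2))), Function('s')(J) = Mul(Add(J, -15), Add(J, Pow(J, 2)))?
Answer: Mul(-3200, I) ≈ Mul(-3200.0, I)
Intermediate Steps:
Function('s')(J) = Mul(Add(-15, J), Add(J, Pow(J, 2)))
M = Mul(8, I) (M = Mul(4, Pow(-4, Rational(1, 2))) = Mul(4, Mul(2, I)) = Mul(8, I) ≈ Mul(8.0000, I))
Mul(Function('s')(Function('K')(-1, 1)), M) = Mul(Mul(-5, Add(-15, Pow(-5, 2), Mul(-14, -5))), Mul(8, I)) = Mul(Mul(-5, Add(-15, 25, 70)), Mul(8, I)) = Mul(Mul(-5, 80), Mul(8, I)) = Mul(-400, Mul(8, I)) = Mul(-3200, I)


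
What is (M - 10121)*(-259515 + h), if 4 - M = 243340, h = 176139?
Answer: 21132230832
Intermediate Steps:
M = -243336 (M = 4 - 1*243340 = 4 - 243340 = -243336)
(M - 10121)*(-259515 + h) = (-243336 - 10121)*(-259515 + 176139) = -253457*(-83376) = 21132230832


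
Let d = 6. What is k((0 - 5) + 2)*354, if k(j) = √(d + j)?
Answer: 354*√3 ≈ 613.15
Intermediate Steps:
k(j) = √(6 + j)
k((0 - 5) + 2)*354 = √(6 + ((0 - 5) + 2))*354 = √(6 + (-5 + 2))*354 = √(6 - 3)*354 = √3*354 = 354*√3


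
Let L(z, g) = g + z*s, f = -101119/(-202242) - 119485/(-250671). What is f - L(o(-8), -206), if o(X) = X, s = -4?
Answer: 2956884016229/16898734794 ≈ 174.98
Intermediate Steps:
f = 16504162073/16898734794 (f = -101119*(-1/202242) - 119485*(-1/250671) = 101119/202242 + 119485/250671 = 16504162073/16898734794 ≈ 0.97665)
L(z, g) = g - 4*z (L(z, g) = g + z*(-4) = g - 4*z)
f - L(o(-8), -206) = 16504162073/16898734794 - (-206 - 4*(-8)) = 16504162073/16898734794 - (-206 + 32) = 16504162073/16898734794 - 1*(-174) = 16504162073/16898734794 + 174 = 2956884016229/16898734794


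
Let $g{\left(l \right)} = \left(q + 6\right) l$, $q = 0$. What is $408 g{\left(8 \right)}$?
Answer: $19584$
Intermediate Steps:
$g{\left(l \right)} = 6 l$ ($g{\left(l \right)} = \left(0 + 6\right) l = 6 l$)
$408 g{\left(8 \right)} = 408 \cdot 6 \cdot 8 = 408 \cdot 48 = 19584$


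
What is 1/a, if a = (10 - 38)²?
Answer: 1/784 ≈ 0.0012755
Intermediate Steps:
a = 784 (a = (-28)² = 784)
1/a = 1/784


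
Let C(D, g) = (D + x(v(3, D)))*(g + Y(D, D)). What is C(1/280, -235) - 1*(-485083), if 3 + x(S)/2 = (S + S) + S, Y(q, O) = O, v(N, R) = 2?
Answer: 37919899081/78400 ≈ 4.8367e+5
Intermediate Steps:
x(S) = -6 + 6*S (x(S) = -6 + 2*((S + S) + S) = -6 + 2*(2*S + S) = -6 + 2*(3*S) = -6 + 6*S)
C(D, g) = (6 + D)*(D + g) (C(D, g) = (D + (-6 + 6*2))*(g + D) = (D + (-6 + 12))*(D + g) = (D + 6)*(D + g) = (6 + D)*(D + g))
C(1/280, -235) - 1*(-485083) = ((1/280)² + 6/280 + 6*(-235) - 235/280) - 1*(-485083) = ((1/280)² + 6*(1/280) - 1410 + (1/280)*(-235)) + 485083 = (1/78400 + 3/140 - 1410 - 47/56) + 485083 = -110608119/78400 + 485083 = 37919899081/78400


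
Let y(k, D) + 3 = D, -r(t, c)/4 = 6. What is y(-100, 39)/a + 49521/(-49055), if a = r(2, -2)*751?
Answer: -74527707/73680610 ≈ -1.0115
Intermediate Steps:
r(t, c) = -24 (r(t, c) = -4*6 = -24)
y(k, D) = -3 + D
a = -18024 (a = -24*751 = -18024)
y(-100, 39)/a + 49521/(-49055) = (-3 + 39)/(-18024) + 49521/(-49055) = 36*(-1/18024) + 49521*(-1/49055) = -3/1502 - 49521/49055 = -74527707/73680610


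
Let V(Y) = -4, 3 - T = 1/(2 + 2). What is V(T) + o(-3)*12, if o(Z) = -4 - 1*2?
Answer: -76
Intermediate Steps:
o(Z) = -6 (o(Z) = -4 - 2 = -6)
T = 11/4 (T = 3 - 1/(2 + 2) = 3 - 1/4 = 3 - 1*¼ = 3 - ¼ = 11/4 ≈ 2.7500)
V(T) + o(-3)*12 = -4 - 6*12 = -4 - 72 = -76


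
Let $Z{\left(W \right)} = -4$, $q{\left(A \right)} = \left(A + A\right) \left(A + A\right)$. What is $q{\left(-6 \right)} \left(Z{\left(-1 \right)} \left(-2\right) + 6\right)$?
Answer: $2016$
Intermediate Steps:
$q{\left(A \right)} = 4 A^{2}$ ($q{\left(A \right)} = 2 A 2 A = 4 A^{2}$)
$q{\left(-6 \right)} \left(Z{\left(-1 \right)} \left(-2\right) + 6\right) = 4 \left(-6\right)^{2} \left(\left(-4\right) \left(-2\right) + 6\right) = 4 \cdot 36 \left(8 + 6\right) = 144 \cdot 14 = 2016$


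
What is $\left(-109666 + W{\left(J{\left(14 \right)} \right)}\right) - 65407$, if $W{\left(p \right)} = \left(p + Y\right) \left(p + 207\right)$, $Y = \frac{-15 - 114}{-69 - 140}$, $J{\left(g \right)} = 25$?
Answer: $- \frac{35348129}{209} \approx -1.6913 \cdot 10^{5}$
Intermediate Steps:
$Y = \frac{129}{209}$ ($Y = - \frac{129}{-209} = \left(-129\right) \left(- \frac{1}{209}\right) = \frac{129}{209} \approx 0.61722$)
$W{\left(p \right)} = \left(207 + p\right) \left(\frac{129}{209} + p\right)$ ($W{\left(p \right)} = \left(p + \frac{129}{209}\right) \left(p + 207\right) = \left(\frac{129}{209} + p\right) \left(207 + p\right) = \left(207 + p\right) \left(\frac{129}{209} + p\right)$)
$\left(-109666 + W{\left(J{\left(14 \right)} \right)}\right) - 65407 = \left(-109666 + \left(\frac{26703}{209} + 25^{2} + \frac{43392}{209} \cdot 25\right)\right) - 65407 = \left(-109666 + \left(\frac{26703}{209} + 625 + \frac{1084800}{209}\right)\right) - 65407 = \left(-109666 + \frac{1242128}{209}\right) - 65407 = - \frac{21678066}{209} - 65407 = - \frac{35348129}{209}$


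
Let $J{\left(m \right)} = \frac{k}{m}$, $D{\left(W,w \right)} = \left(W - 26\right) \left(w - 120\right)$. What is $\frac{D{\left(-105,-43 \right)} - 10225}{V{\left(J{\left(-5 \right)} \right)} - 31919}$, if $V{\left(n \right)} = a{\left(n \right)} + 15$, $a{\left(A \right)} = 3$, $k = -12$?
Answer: $- \frac{11128}{31901} \approx -0.34883$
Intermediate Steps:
$D{\left(W,w \right)} = \left(-120 + w\right) \left(-26 + W\right)$ ($D{\left(W,w \right)} = \left(-26 + W\right) \left(-120 + w\right) = \left(-120 + w\right) \left(-26 + W\right)$)
$J{\left(m \right)} = - \frac{12}{m}$
$V{\left(n \right)} = 18$ ($V{\left(n \right)} = 3 + 15 = 18$)
$\frac{D{\left(-105,-43 \right)} - 10225}{V{\left(J{\left(-5 \right)} \right)} - 31919} = \frac{\left(3120 - -12600 - -1118 - -4515\right) - 10225}{18 - 31919} = \frac{\left(3120 + 12600 + 1118 + 4515\right) - 10225}{-31901} = \left(21353 - 10225\right) \left(- \frac{1}{31901}\right) = 11128 \left(- \frac{1}{31901}\right) = - \frac{11128}{31901}$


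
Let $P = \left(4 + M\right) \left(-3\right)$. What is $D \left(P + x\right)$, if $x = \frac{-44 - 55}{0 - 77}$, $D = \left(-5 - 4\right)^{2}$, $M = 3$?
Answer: $- \frac{11178}{7} \approx -1596.9$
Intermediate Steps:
$D = 81$ ($D = \left(-9\right)^{2} = 81$)
$P = -21$ ($P = \left(4 + 3\right) \left(-3\right) = 7 \left(-3\right) = -21$)
$x = \frac{9}{7}$ ($x = - \frac{99}{-77} = \left(-99\right) \left(- \frac{1}{77}\right) = \frac{9}{7} \approx 1.2857$)
$D \left(P + x\right) = 81 \left(-21 + \frac{9}{7}\right) = 81 \left(- \frac{138}{7}\right) = - \frac{11178}{7}$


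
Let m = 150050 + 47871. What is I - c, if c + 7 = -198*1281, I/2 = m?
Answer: 649487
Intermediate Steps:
m = 197921
I = 395842 (I = 2*197921 = 395842)
c = -253645 (c = -7 - 198*1281 = -7 - 253638 = -253645)
I - c = 395842 - 1*(-253645) = 395842 + 253645 = 649487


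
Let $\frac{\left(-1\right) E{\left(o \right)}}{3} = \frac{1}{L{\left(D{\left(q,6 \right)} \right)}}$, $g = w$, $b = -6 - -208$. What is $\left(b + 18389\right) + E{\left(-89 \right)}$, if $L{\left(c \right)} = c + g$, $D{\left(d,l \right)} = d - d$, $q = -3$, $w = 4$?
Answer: $\frac{74361}{4} \approx 18590.0$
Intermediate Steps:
$b = 202$ ($b = -6 + 208 = 202$)
$g = 4$
$D{\left(d,l \right)} = 0$
$L{\left(c \right)} = 4 + c$ ($L{\left(c \right)} = c + 4 = 4 + c$)
$E{\left(o \right)} = - \frac{3}{4}$ ($E{\left(o \right)} = - \frac{3}{4 + 0} = - \frac{3}{4}$)
$\left(b + 18389\right) + E{\left(-89 \right)} = \left(202 + 18389\right) - \frac{3}{4} = 18591 - \frac{3}{4} = \frac{74361}{4}$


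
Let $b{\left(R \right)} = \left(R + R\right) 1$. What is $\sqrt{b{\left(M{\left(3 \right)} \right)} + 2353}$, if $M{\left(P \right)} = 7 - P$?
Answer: $\sqrt{2361} \approx 48.59$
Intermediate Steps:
$b{\left(R \right)} = 2 R$ ($b{\left(R \right)} = 2 R 1 = 2 R$)
$\sqrt{b{\left(M{\left(3 \right)} \right)} + 2353} = \sqrt{2 \left(7 - 3\right) + 2353} = \sqrt{2 \cdot 4 + 2353} = \sqrt{8 + 2353} = \sqrt{2361}$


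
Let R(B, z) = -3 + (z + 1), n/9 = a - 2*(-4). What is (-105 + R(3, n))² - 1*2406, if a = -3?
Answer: 1438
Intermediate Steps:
n = 45 (n = 9*(-3 - 2*(-4)) = 9*(-3 + 8) = 9*5 = 45)
R(B, z) = -2 + z (R(B, z) = -3 + (1 + z) = -2 + z)
(-105 + R(3, n))² - 1*2406 = (-105 + (-2 + 45))² - 1*2406 = (-105 + 43)² - 2406 = (-62)² - 2406 = 3844 - 2406 = 1438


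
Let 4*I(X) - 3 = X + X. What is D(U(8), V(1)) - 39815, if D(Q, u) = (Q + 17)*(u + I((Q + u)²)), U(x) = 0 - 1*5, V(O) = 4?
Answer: -39752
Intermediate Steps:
I(X) = ¾ + X/2 (I(X) = ¾ + (X + X)/4 = ¾ + (2*X)/4 = ¾ + X/2)
U(x) = -5 (U(x) = 0 - 5 = -5)
D(Q, u) = (17 + Q)*(¾ + u + (Q + u)²/2) (D(Q, u) = (Q + 17)*(u + (¾ + (Q + u)²/2)) = (17 + Q)*(¾ + u + (Q + u)²/2))
D(U(8), V(1)) - 39815 = (51/4 + 17*4 + 17*(-5 + 4)²/2 - 5*4 + (¼)*(-5)*(3 + 2*(-5 + 4)²)) - 39815 = (51/4 + 68 + (17/2)*(-1)² - 20 + (¼)*(-5)*(3 + 2*(-1)²)) - 39815 = (51/4 + 68 + (17/2)*1 - 20 + (¼)*(-5)*(3 + 2*1)) - 39815 = (51/4 + 68 + 17/2 - 20 + (¼)*(-5)*(3 + 2)) - 39815 = (51/4 + 68 + 17/2 - 20 + (¼)*(-5)*5) - 39815 = (51/4 + 68 + 17/2 - 20 - 25/4) - 39815 = 63 - 39815 = -39752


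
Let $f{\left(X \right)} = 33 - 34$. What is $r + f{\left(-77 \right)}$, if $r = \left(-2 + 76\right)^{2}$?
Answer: $5475$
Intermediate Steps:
$f{\left(X \right)} = -1$ ($f{\left(X \right)} = 33 - 34 = -1$)
$r = 5476$ ($r = 74^{2} = 5476$)
$r + f{\left(-77 \right)} = 5476 - 1 = 5475$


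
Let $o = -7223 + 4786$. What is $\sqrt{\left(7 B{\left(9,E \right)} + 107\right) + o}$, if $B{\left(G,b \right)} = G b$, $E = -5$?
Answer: $23 i \sqrt{5} \approx 51.43 i$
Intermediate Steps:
$o = -2437$
$\sqrt{\left(7 B{\left(9,E \right)} + 107\right) + o} = \sqrt{\left(7 \cdot 9 \left(-5\right) + 107\right) - 2437} = \sqrt{\left(7 \left(-45\right) + 107\right) - 2437} = \sqrt{\left(-315 + 107\right) - 2437} = \sqrt{-208 - 2437} = \sqrt{-2645} = 23 i \sqrt{5}$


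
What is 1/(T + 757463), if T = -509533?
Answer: 1/247930 ≈ 4.0334e-6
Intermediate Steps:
1/(T + 757463) = 1/(-509533 + 757463) = 1/247930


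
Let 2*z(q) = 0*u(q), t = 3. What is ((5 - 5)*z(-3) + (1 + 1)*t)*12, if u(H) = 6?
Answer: 72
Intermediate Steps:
z(q) = 0 (z(q) = (0*6)/2 = (½)*0 = 0)
((5 - 5)*z(-3) + (1 + 1)*t)*12 = ((5 - 5)*0 + (1 + 1)*3)*12 = (0*0 + 2*3)*12 = (0 + 6)*12 = 6*12 = 72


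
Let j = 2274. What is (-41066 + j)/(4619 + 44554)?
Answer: -38792/49173 ≈ -0.78889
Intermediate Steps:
(-41066 + j)/(4619 + 44554) = (-41066 + 2274)/(4619 + 44554) = -38792/49173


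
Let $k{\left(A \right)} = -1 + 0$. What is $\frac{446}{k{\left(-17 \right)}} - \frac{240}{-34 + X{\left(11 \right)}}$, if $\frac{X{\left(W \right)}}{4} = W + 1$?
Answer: $- \frac{3242}{7} \approx -463.14$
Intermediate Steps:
$k{\left(A \right)} = -1$
$X{\left(W \right)} = 4 + 4 W$ ($X{\left(W \right)} = 4 \left(W + 1\right) = 4 \left(1 + W\right) = 4 + 4 W$)
$\frac{446}{k{\left(-17 \right)}} - \frac{240}{-34 + X{\left(11 \right)}} = \frac{446}{-1} - \frac{240}{-34 + \left(4 + 4 \cdot 11\right)} = 446 \left(-1\right) - \frac{240}{-34 + \left(4 + 44\right)} = -446 - \frac{240}{-34 + 48} = -446 - \frac{240}{14} = -446 - \frac{120}{7} = - \frac{3242}{7}$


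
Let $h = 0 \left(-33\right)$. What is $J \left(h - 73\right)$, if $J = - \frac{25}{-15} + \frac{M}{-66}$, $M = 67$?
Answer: $- \frac{3139}{66} \approx -47.561$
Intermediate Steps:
$J = \frac{43}{66}$ ($J = - \frac{25}{-15} + \frac{67}{-66} = \left(-25\right) \left(- \frac{1}{15}\right) + 67 \left(- \frac{1}{66}\right) = \frac{5}{3} - \frac{67}{66} = \frac{43}{66} \approx 0.65152$)
$h = 0$
$J \left(h - 73\right) = \frac{43 \left(0 - 73\right)}{66} = \frac{43}{66} \left(-73\right) = - \frac{3139}{66}$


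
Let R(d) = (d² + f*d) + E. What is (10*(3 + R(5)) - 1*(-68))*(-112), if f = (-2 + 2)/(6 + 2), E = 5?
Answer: -44576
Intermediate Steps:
f = 0 (f = 0/8 = 0*(⅛) = 0)
R(d) = 5 + d² (R(d) = (d² + 0*d) + 5 = (d² + 0) + 5 = d² + 5 = 5 + d²)
(10*(3 + R(5)) - 1*(-68))*(-112) = (10*(3 + (5 + 5²)) - 1*(-68))*(-112) = (10*(3 + (5 + 25)) + 68)*(-112) = (10*(3 + 30) + 68)*(-112) = (10*33 + 68)*(-112) = (330 + 68)*(-112) = 398*(-112) = -44576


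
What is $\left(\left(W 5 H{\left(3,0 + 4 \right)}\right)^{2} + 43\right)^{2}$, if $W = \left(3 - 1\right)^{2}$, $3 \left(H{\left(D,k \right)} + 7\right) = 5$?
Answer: $\frac{10565167369}{81} \approx 1.3043 \cdot 10^{8}$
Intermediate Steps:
$H{\left(D,k \right)} = - \frac{16}{3}$ ($H{\left(D,k \right)} = -7 + \frac{1}{3} \cdot 5 = -7 + \frac{5}{3} = - \frac{16}{3}$)
$W = 4$ ($W = 2^{2} = 4$)
$\left(\left(W 5 H{\left(3,0 + 4 \right)}\right)^{2} + 43\right)^{2} = \left(\left(4 \cdot 5 \left(- \frac{16}{3}\right)\right)^{2} + 43\right)^{2} = \left(\left(20 \left(- \frac{16}{3}\right)\right)^{2} + 43\right)^{2} = \left(\left(- \frac{320}{3}\right)^{2} + 43\right)^{2} = \left(\frac{102400}{9} + 43\right)^{2} = \left(\frac{102787}{9}\right)^{2} = \frac{10565167369}{81}$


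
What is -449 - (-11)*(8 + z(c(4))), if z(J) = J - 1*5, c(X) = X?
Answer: -372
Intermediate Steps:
z(J) = -5 + J (z(J) = J - 5 = -5 + J)
-449 - (-11)*(8 + z(c(4))) = -449 - (-11)*(8 + (-5 + 4)) = -449 - (-11)*(8 - 1) = -449 - (-11)*7 = -449 - 1*(-77) = -449 + 77 = -372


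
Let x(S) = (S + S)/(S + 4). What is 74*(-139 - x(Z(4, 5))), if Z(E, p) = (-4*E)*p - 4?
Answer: -52207/5 ≈ -10441.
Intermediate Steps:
Z(E, p) = -4 - 4*E*p (Z(E, p) = -4*E*p - 4 = -4 - 4*E*p)
x(S) = 2*S/(4 + S) (x(S) = (2*S)/(4 + S) = 2*S/(4 + S))
74*(-139 - x(Z(4, 5))) = 74*(-139 - 2*(-4 - 4*4*5)/(4 + (-4 - 4*4*5))) = 74*(-139 - 2*(-4 - 80)/(4 + (-4 - 80))) = 74*(-139 - 2*(-84)/(4 - 84)) = 74*(-139 - 2*(-84)/(-80)) = 74*(-139 - 2*(-84)*(-1)/80) = 74*(-139 - 1*21/10) = 74*(-139 - 21/10) = 74*(-1411/10) = -52207/5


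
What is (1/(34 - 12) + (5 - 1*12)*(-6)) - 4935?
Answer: -107645/22 ≈ -4893.0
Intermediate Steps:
(1/(34 - 12) + (5 - 1*12)*(-6)) - 4935 = (1/22 + (5 - 12)*(-6)) - 4935 = (1/22 - 7*(-6)) - 4935 = (1/22 + 42) - 4935 = 925/22 - 4935 = -107645/22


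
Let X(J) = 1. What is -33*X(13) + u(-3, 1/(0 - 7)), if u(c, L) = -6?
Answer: -39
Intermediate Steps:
-33*X(13) + u(-3, 1/(0 - 7)) = -33*1 - 6 = -33 - 6 = -39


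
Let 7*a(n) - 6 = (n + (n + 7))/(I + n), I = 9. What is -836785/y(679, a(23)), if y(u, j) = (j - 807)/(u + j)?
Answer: 18210951955/25789 ≈ 7.0615e+5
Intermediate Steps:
a(n) = 6/7 + (7 + 2*n)/(7*(9 + n)) (a(n) = 6/7 + ((n + (n + 7))/(9 + n))/7 = 6/7 + ((n + (7 + n))/(9 + n))/7 = 6/7 + ((7 + 2*n)/(9 + n))/7 = 6/7 + (7 + 2*n)/(7*(9 + n)))
y(u, j) = (-807 + j)/(j + u)
-836785/y(679, a(23)) = -836785*((61 + 8*23)/(7*(9 + 23)) + 679)/(-807 + (61 + 8*23)/(7*(9 + 23))) = -836785*((⅐)*(61 + 184)/32 + 679)/(-807 + (⅐)*(61 + 184)/32) = -836785*((⅐)*(1/32)*245 + 679)/(-807 + (⅐)*(1/32)*245) = -836785*(35/32 + 679)/(-807 + 35/32) = -836785/(-25789/32/(21763/32)) = -836785/((32/21763)*(-25789/32)) = -836785/(-25789/21763) = -836785*(-21763/25789) = 18210951955/25789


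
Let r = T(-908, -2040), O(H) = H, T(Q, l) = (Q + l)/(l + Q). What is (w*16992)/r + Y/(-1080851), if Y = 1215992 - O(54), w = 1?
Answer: 18364604254/1080851 ≈ 16991.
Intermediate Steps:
T(Q, l) = 1 (T(Q, l) = (Q + l)/(Q + l) = 1)
r = 1
Y = 1215938 (Y = 1215992 - 1*54 = 1215992 - 54 = 1215938)
(w*16992)/r + Y/(-1080851) = (1*16992)/1 + 1215938/(-1080851) = 16992*1 + 1215938*(-1/1080851) = 16992 - 1215938/1080851 = 18364604254/1080851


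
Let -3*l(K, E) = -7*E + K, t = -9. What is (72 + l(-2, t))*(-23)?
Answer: -3565/3 ≈ -1188.3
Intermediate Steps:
l(K, E) = -K/3 + 7*E/3 (l(K, E) = -(-7*E + K)/3 = -(K - 7*E)/3 = -K/3 + 7*E/3)
(72 + l(-2, t))*(-23) = (72 + (-⅓*(-2) + (7/3)*(-9)))*(-23) = (72 + (⅔ - 21))*(-23) = (72 - 61/3)*(-23) = (155/3)*(-23) = -3565/3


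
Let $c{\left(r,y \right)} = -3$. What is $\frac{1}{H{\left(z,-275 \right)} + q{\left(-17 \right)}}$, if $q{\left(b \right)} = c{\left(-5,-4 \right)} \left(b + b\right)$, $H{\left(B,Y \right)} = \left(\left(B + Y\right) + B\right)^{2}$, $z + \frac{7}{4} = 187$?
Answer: $\frac{4}{36889} \approx 0.00010843$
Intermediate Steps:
$z = \frac{741}{4}$ ($z = - \frac{7}{4} + 187 = \frac{741}{4} \approx 185.25$)
$H{\left(B,Y \right)} = \left(Y + 2 B\right)^{2}$
$q{\left(b \right)} = - 6 b$ ($q{\left(b \right)} = - 3 \left(b + b\right) = - 3 \cdot 2 b = - 6 b$)
$\frac{1}{H{\left(z,-275 \right)} + q{\left(-17 \right)}} = \frac{1}{\left(-275 + 2 \cdot \frac{741}{4}\right)^{2} - -102} = \frac{1}{\left(-275 + \frac{741}{2}\right)^{2} + 102} = \frac{1}{\left(\frac{191}{2}\right)^{2} + 102} = \frac{1}{\frac{36481}{4} + 102} = \frac{1}{\frac{36889}{4}} = \frac{4}{36889}$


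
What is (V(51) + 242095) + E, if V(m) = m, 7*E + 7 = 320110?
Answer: 287875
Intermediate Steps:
E = 45729 (E = -1 + (⅐)*320110 = -1 + 45730 = 45729)
(V(51) + 242095) + E = (51 + 242095) + 45729 = 242146 + 45729 = 287875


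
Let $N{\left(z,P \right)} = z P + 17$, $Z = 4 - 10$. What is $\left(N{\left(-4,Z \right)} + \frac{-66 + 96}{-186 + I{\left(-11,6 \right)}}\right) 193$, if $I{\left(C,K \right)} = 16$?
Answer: $\frac{133942}{17} \approx 7878.9$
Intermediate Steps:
$Z = -6$ ($Z = 4 - 10 = -6$)
$N{\left(z,P \right)} = 17 + P z$ ($N{\left(z,P \right)} = P z + 17 = 17 + P z$)
$\left(N{\left(-4,Z \right)} + \frac{-66 + 96}{-186 + I{\left(-11,6 \right)}}\right) 193 = \left(\left(17 - -24\right) + \frac{-66 + 96}{-186 + 16}\right) 193 = \left(\left(17 + 24\right) + \frac{30}{-170}\right) 193 = \left(41 + 30 \left(- \frac{1}{170}\right)\right) 193 = \left(41 - \frac{3}{17}\right) 193 = \frac{694}{17} \cdot 193 = \frac{133942}{17}$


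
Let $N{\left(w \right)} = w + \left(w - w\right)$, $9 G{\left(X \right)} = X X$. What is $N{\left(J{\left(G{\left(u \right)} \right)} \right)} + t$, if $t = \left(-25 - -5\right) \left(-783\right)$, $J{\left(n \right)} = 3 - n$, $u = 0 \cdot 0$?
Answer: $15663$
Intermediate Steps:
$u = 0$
$G{\left(X \right)} = \frac{X^{2}}{9}$ ($G{\left(X \right)} = \frac{X X}{9} = \frac{X^{2}}{9}$)
$N{\left(w \right)} = w$ ($N{\left(w \right)} = w + 0 = w$)
$t = 15660$ ($t = \left(-25 + 5\right) \left(-783\right) = \left(-20\right) \left(-783\right) = 15660$)
$N{\left(J{\left(G{\left(u \right)} \right)} \right)} + t = \left(3 - \frac{0^{2}}{9}\right) + 15660 = \left(3 - \frac{1}{9} \cdot 0\right) + 15660 = \left(3 - 0\right) + 15660 = \left(3 + 0\right) + 15660 = 3 + 15660 = 15663$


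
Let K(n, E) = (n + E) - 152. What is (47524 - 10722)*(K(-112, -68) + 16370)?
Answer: 590230476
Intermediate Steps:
K(n, E) = -152 + E + n (K(n, E) = (E + n) - 152 = -152 + E + n)
(47524 - 10722)*(K(-112, -68) + 16370) = (47524 - 10722)*((-152 - 68 - 112) + 16370) = 36802*(-332 + 16370) = 36802*16038 = 590230476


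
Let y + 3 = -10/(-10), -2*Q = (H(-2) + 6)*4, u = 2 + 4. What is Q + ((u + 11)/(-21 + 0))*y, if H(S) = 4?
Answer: -386/21 ≈ -18.381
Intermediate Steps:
u = 6
Q = -20 (Q = -(4 + 6)*4/2 = -5*4 = -½*40 = -20)
y = -2 (y = -3 - 10/(-10) = -3 - 10*(-⅒) = -3 + 1 = -2)
Q + ((u + 11)/(-21 + 0))*y = -20 + ((6 + 11)/(-21 + 0))*(-2) = -20 + (17/(-21))*(-2) = -20 + (17*(-1/21))*(-2) = -20 - 17/21*(-2) = -20 + 34/21 = -386/21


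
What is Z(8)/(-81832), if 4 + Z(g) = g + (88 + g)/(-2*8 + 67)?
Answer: -25/347786 ≈ -7.1883e-5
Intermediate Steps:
Z(g) = -116/51 + 52*g/51 (Z(g) = -4 + (g + (88 + g)/(-2*8 + 67)) = -4 + (g + (88 + g)/(-16 + 67)) = -4 + (g + (88 + g)/51) = -4 + (g + (88 + g)*(1/51)) = -4 + (g + (88/51 + g/51)) = -4 + (88/51 + 52*g/51) = -116/51 + 52*g/51)
Z(8)/(-81832) = (-116/51 + (52/51)*8)/(-81832) = (-116/51 + 416/51)*(-1/81832) = (100/17)*(-1/81832) = -25/347786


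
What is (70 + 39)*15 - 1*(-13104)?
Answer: 14739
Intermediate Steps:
(70 + 39)*15 - 1*(-13104) = 109*15 + 13104 = 1635 + 13104 = 14739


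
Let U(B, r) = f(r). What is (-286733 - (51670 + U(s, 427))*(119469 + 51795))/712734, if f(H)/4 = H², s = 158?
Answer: -133755073037/712734 ≈ -1.8766e+5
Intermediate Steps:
f(H) = 4*H²
U(B, r) = 4*r²
(-286733 - (51670 + U(s, 427))*(119469 + 51795))/712734 = (-286733 - (51670 + 4*427²)*(119469 + 51795))/712734 = (-286733 - (51670 + 4*182329)*171264)*(1/712734) = (-286733 - (51670 + 729316)*171264)*(1/712734) = (-286733 - 780986*171264)*(1/712734) = (-286733 - 1*133754786304)*(1/712734) = (-286733 - 133754786304)*(1/712734) = -133755073037*1/712734 = -133755073037/712734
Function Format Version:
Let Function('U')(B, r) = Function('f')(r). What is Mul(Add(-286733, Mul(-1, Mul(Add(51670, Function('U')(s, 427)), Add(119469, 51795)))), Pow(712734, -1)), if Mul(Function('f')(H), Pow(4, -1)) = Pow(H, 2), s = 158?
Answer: Rational(-133755073037, 712734) ≈ -1.8766e+5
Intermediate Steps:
Function('f')(H) = Mul(4, Pow(H, 2))
Function('U')(B, r) = Mul(4, Pow(r, 2))
Mul(Add(-286733, Mul(-1, Mul(Add(51670, Function('U')(s, 427)), Add(119469, 51795)))), Pow(712734, -1)) = Mul(Add(-286733, Mul(-1, Mul(Add(51670, Mul(4, Pow(427, 2))), Add(119469, 51795)))), Pow(712734, -1)) = Mul(Add(-286733, Mul(-1, Mul(Add(51670, Mul(4, 182329)), 171264))), Rational(1, 712734)) = Mul(Add(-286733, Mul(-1, Mul(Add(51670, 729316), 171264))), Rational(1, 712734)) = Mul(Add(-286733, Mul(-1, Mul(780986, 171264))), Rational(1, 712734)) = Mul(Add(-286733, Mul(-1, 133754786304)), Rational(1, 712734)) = Mul(Add(-286733, -133754786304), Rational(1, 712734)) = Mul(-133755073037, Rational(1, 712734)) = Rational(-133755073037, 712734)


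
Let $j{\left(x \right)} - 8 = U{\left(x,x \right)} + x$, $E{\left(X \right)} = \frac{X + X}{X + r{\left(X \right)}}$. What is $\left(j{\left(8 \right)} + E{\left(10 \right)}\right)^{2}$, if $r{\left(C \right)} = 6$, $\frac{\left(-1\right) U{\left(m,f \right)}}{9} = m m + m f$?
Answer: $\frac{20602521}{16} \approx 1.2877 \cdot 10^{6}$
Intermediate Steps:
$U{\left(m,f \right)} = - 9 m^{2} - 9 f m$ ($U{\left(m,f \right)} = - 9 \left(m m + m f\right) = - 9 \left(m^{2} + f m\right) = - 9 m^{2} - 9 f m$)
$E{\left(X \right)} = \frac{2 X}{6 + X}$ ($E{\left(X \right)} = \frac{X + X}{X + 6} = \frac{2 X}{6 + X}$)
$j{\left(x \right)} = 8 + x - 18 x^{2}$ ($j{\left(x \right)} = 8 - \left(- x + 9 x \left(x + x\right)\right) = 8 - \left(- x + 9 x 2 x\right) = 8 - \left(- x + 18 x^{2}\right) = 8 + x - 18 x^{2}$)
$\left(j{\left(8 \right)} + E{\left(10 \right)}\right)^{2} = \left(\left(8 + 8 - 18 \cdot 8^{2}\right) + 2 \cdot 10 \frac{1}{6 + 10}\right)^{2} = \left(\left(8 + 8 - 1152\right) + 2 \cdot 10 \cdot \frac{1}{16}\right)^{2} = \left(-1136 + \frac{5}{4}\right)^{2} = \left(- \frac{4539}{4}\right)^{2} = \frac{20602521}{16}$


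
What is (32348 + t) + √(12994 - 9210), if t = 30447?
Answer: 62795 + 2*√946 ≈ 62857.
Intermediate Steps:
(32348 + t) + √(12994 - 9210) = (32348 + 30447) + √(12994 - 9210) = 62795 + √3784 = 62795 + 2*√946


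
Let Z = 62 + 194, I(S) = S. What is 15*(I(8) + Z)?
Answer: 3960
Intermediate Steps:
Z = 256
15*(I(8) + Z) = 15*(8 + 256) = 15*264 = 3960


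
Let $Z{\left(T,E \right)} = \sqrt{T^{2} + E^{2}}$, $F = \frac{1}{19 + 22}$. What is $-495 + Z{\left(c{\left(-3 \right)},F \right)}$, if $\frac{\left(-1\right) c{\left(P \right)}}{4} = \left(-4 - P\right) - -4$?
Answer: $-495 + \frac{\sqrt{242065}}{41} \approx -483.0$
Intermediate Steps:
$c{\left(P \right)} = 4 P$ ($c{\left(P \right)} = - 4 \left(\left(-4 - P\right) - -4\right) = - 4 \left(\left(-4 - P\right) + 4\right) = - 4 \left(- P\right) = 4 P$)
$F = \frac{1}{41} \approx 0.02439$
$Z{\left(T,E \right)} = \sqrt{E^{2} + T^{2}}$
$-495 + Z{\left(c{\left(-3 \right)},F \right)} = -495 + \sqrt{\left(\frac{1}{41}\right)^{2} + \left(4 \left(-3\right)\right)^{2}} = -495 + \sqrt{\frac{1}{1681} + \left(-12\right)^{2}} = -495 + \sqrt{\frac{1}{1681} + 144} = -495 + \sqrt{\frac{242065}{1681}} = -495 + \frac{\sqrt{242065}}{41}$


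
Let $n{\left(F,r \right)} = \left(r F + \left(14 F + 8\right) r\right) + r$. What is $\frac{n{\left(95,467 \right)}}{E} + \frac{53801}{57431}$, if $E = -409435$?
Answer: $- \frac{1493842253}{2137660135} \approx -0.69882$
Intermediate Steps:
$n{\left(F,r \right)} = r + F r + r \left(8 + 14 F\right)$ ($n{\left(F,r \right)} = \left(F r + \left(8 + 14 F\right) r\right) + r = \left(F r + r \left(8 + 14 F\right)\right) + r = r + F r + r \left(8 + 14 F\right)$)
$\frac{n{\left(95,467 \right)}}{E} + \frac{53801}{57431} = \frac{3 \cdot 467 \left(3 + 5 \cdot 95\right)}{-409435} + \frac{53801}{57431} = 3 \cdot 467 \left(3 + 475\right) \left(- \frac{1}{409435}\right) + 53801 \cdot \frac{1}{57431} = 3 \cdot 467 \cdot 478 \left(- \frac{1}{409435}\right) + \frac{4891}{5221} = 669678 \left(- \frac{1}{409435}\right) + \frac{4891}{5221} = - \frac{669678}{409435} + \frac{4891}{5221} = - \frac{1493842253}{2137660135}$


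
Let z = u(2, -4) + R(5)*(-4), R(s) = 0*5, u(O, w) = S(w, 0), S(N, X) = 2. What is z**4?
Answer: 16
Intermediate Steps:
u(O, w) = 2
R(s) = 0
z = 2 (z = 2 + 0*(-4) = 2 + 0 = 2)
z**4 = 2**4 = 16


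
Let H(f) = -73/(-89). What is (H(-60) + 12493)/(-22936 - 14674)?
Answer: -111195/334729 ≈ -0.33219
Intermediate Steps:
H(f) = 73/89 (H(f) = -73*(-1/89) = 73/89)
(H(-60) + 12493)/(-22936 - 14674) = (73/89 + 12493)/(-22936 - 14674) = (1111950/89)/(-37610) = (1111950/89)*(-1/37610) = -111195/334729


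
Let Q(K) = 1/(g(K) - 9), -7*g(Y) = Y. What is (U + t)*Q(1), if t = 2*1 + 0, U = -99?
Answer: 679/64 ≈ 10.609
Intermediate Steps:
g(Y) = -Y/7
Q(K) = 1/(-9 - K/7) (Q(K) = 1/(-K/7 - 9) = 1/(-9 - K/7))
t = 2 (t = 2 + 0 = 2)
(U + t)*Q(1) = (-99 + 2)*(-7/(63 + 1)) = -(-679)/64 = -97*(-7/64) = 679/64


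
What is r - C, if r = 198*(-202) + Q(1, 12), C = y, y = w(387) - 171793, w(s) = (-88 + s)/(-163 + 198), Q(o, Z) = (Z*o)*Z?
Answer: 4617636/35 ≈ 1.3193e+5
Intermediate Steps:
Q(o, Z) = o*Z²
w(s) = -88/35 + s/35 (w(s) = (-88 + s)/35 = (-88 + s)*(1/35) = -88/35 + s/35)
y = -6012456/35 (y = (-88/35 + (1/35)*387) - 171793 = (-88/35 + 387/35) - 171793 = 299/35 - 171793 = -6012456/35 ≈ -1.7178e+5)
C = -6012456/35 ≈ -1.7178e+5
r = -39852 (r = 198*(-202) + 1*12² = -39996 + 1*144 = -39996 + 144 = -39852)
r - C = -39852 - 1*(-6012456/35) = -39852 + 6012456/35 = 4617636/35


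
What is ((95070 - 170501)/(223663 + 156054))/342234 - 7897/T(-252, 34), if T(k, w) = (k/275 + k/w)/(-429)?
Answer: -2117473455746345482/5205302270441 ≈ -4.0679e+5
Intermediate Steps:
T(k, w) = -k/117975 - k/(429*w) (T(k, w) = (k*(1/275) + k/w)*(-1/429) = (k/275 + k/w)*(-1/429) = -k/117975 - k/(429*w))
((95070 - 170501)/(223663 + 156054))/342234 - 7897/T(-252, 34) = ((95070 - 170501)/(223663 + 156054))/342234 - 7897*668525/(42*(275 + 34)) = -75431/379717*(1/342234) - 7897/((-1/117975*(-252)*1/34*309)) = -75431*1/379717*(1/342234) - 7897/12978/668525 = -75431/379717*1/342234 - 7897*668525/12978 = -75431/129952067778 - 5279341925/12978 = -2117473455746345482/5205302270441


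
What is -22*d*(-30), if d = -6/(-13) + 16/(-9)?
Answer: -33880/39 ≈ -868.72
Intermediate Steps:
d = -154/117 (d = -6*(-1/13) + 16*(-⅑) = 6/13 - 16/9 = -154/117 ≈ -1.3162)
-22*d*(-30) = -22*(-154/117)*(-30) = (3388/117)*(-30) = -33880/39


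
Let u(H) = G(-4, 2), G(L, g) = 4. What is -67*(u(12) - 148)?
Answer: 9648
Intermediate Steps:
u(H) = 4
-67*(u(12) - 148) = -67*(4 - 148) = -67*(-144) = 9648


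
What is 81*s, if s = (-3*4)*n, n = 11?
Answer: -10692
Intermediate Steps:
s = -132 (s = -3*4*11 = -12*11 = -132)
81*s = 81*(-132) = -10692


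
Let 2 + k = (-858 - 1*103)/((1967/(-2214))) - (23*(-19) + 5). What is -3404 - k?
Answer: -9669132/1967 ≈ -4915.7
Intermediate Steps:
k = 2973464/1967 (k = -2 + ((-858 - 1*103)/((1967/(-2214))) - (23*(-19) + 5)) = -2 + ((-858 - 103)/((1967*(-1/2214))) - (-437 + 5)) = -2 + (-961/(-1967/2214) - 1*(-432)) = -2 + (-961*(-2214/1967) + 432) = -2 + (2127654/1967 + 432) = -2 + 2977398/1967 = 2973464/1967 ≈ 1511.7)
-3404 - k = -3404 - 1*2973464/1967 = -3404 - 2973464/1967 = -9669132/1967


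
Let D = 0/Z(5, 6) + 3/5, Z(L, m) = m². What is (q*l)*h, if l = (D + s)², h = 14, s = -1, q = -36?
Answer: -2016/25 ≈ -80.640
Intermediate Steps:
D = ⅗ (D = 0/(6²) + 3/5 = 0/36 + 3*(⅕) = 0*(1/36) + ⅗ = 0 + ⅗ = ⅗ ≈ 0.60000)
l = 4/25 (l = (⅗ - 1)² = (-⅖)² = 4/25 ≈ 0.16000)
(q*l)*h = -36*4/25*14 = -144/25*14 = -2016/25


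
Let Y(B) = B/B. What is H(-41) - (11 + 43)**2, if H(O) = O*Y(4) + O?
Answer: -2998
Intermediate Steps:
Y(B) = 1
H(O) = 2*O (H(O) = O*1 + O = O + O = 2*O)
H(-41) - (11 + 43)**2 = 2*(-41) - (11 + 43)**2 = -82 - 1*54**2 = -82 - 1*2916 = -82 - 2916 = -2998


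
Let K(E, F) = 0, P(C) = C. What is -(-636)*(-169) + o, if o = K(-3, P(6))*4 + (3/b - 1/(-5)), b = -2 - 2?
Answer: -2149691/20 ≈ -1.0748e+5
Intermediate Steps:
b = -4
o = -11/20 (o = 0*4 + (3/(-4) - 1/(-5)) = 0 + (3*(-1/4) - 1*(-1/5)) = 0 + (-3/4 + 1/5) = 0 - 11/20 = -11/20 ≈ -0.55000)
-(-636)*(-169) + o = -(-636)*(-169) - 11/20 = -318*338 - 11/20 = -107484 - 11/20 = -2149691/20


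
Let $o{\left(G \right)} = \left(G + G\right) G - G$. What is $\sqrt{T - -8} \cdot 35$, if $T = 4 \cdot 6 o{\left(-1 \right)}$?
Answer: $140 \sqrt{5} \approx 313.05$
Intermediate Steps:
$o{\left(G \right)} = - G + 2 G^{2}$ ($o{\left(G \right)} = 2 G G - G = 2 G^{2} - G = - G + 2 G^{2}$)
$T = 72$ ($T = 4 \cdot 6 \left(- (-1 + 2 \left(-1\right))\right) = 24 \left(- (-1 - 2)\right) = 24 \left(\left(-1\right) \left(-3\right)\right) = 24 \cdot 3 = 72$)
$\sqrt{T - -8} \cdot 35 = \sqrt{72 - -8} \cdot 35 = \sqrt{72 + 8} \cdot 35 = \sqrt{80} \cdot 35 = 4 \sqrt{5} \cdot 35 = 140 \sqrt{5}$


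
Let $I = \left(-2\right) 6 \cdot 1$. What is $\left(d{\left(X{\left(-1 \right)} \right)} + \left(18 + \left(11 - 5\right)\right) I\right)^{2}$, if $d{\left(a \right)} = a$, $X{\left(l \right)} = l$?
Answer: $83521$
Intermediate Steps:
$I = -12$ ($I = \left(-12\right) 1 = -12$)
$\left(d{\left(X{\left(-1 \right)} \right)} + \left(18 + \left(11 - 5\right)\right) I\right)^{2} = \left(-1 + \left(18 + \left(11 - 5\right)\right) \left(-12\right)\right)^{2} = \left(-1 + \left(18 + 6\right) \left(-12\right)\right)^{2} = \left(-1 + 24 \left(-12\right)\right)^{2} = \left(-1 - 288\right)^{2} = \left(-289\right)^{2} = 83521$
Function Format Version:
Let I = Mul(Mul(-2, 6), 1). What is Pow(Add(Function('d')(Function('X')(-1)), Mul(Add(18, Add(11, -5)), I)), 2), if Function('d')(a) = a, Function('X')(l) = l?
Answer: 83521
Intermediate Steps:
I = -12 (I = Mul(-12, 1) = -12)
Pow(Add(Function('d')(Function('X')(-1)), Mul(Add(18, Add(11, -5)), I)), 2) = Pow(Add(-1, Mul(Add(18, Add(11, -5)), -12)), 2) = Pow(Add(-1, Mul(Add(18, 6), -12)), 2) = Pow(Add(-1, Mul(24, -12)), 2) = Pow(Add(-1, -288), 2) = Pow(-289, 2) = 83521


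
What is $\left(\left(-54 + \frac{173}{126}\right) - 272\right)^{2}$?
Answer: $\frac{1673055409}{15876} \approx 1.0538 \cdot 10^{5}$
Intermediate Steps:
$\left(\left(-54 + \frac{173}{126}\right) - 272\right)^{2} = \left(- \frac{6631}{126} - 272\right)^{2} = \left(- \frac{40903}{126}\right)^{2} = \frac{1673055409}{15876}$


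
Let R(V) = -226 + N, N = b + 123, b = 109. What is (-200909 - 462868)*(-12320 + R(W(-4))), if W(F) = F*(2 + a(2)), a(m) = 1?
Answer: 8173749978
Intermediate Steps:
W(F) = 3*F (W(F) = F*(2 + 1) = F*3 = 3*F)
N = 232 (N = 109 + 123 = 232)
R(V) = 6 (R(V) = -226 + 232 = 6)
(-200909 - 462868)*(-12320 + R(W(-4))) = (-200909 - 462868)*(-12320 + 6) = -663777*(-12314) = 8173749978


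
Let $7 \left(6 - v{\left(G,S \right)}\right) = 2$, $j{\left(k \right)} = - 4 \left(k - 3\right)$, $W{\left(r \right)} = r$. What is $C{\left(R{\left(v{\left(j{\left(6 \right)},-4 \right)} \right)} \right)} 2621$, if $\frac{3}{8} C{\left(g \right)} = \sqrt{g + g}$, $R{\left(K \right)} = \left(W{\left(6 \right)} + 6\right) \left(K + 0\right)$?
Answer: $\frac{167744 \sqrt{105}}{21} \approx 81851.0$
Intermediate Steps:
$j{\left(k \right)} = 12 - 4 k$ ($j{\left(k \right)} = - 4 \left(-3 + k\right) = 12 - 4 k$)
$v{\left(G,S \right)} = \frac{40}{7}$ ($v{\left(G,S \right)} = 6 - \frac{2}{7} = \frac{40}{7}$)
$R{\left(K \right)} = 12 K$ ($R{\left(K \right)} = \left(6 + 6\right) \left(K + 0\right) = 12 K$)
$C{\left(g \right)} = \frac{8 \sqrt{2} \sqrt{g}}{3}$ ($C{\left(g \right)} = \frac{8 \sqrt{g + g}}{3} = \frac{8 \sqrt{2 g}}{3} = \frac{8 \sqrt{2} \sqrt{g}}{3}$)
$C{\left(R{\left(v{\left(j{\left(6 \right)},-4 \right)} \right)} \right)} 2621 = \frac{8 \sqrt{2} \sqrt{12 \cdot \frac{40}{7}}}{3} \cdot 2621 = \frac{8 \sqrt{2} \sqrt{\frac{480}{7}}}{3} \cdot 2621 = \frac{8 \sqrt{2} \frac{4 \sqrt{210}}{7}}{3} \cdot 2621 = \frac{64 \sqrt{105}}{21} \cdot 2621 = \frac{167744 \sqrt{105}}{21}$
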